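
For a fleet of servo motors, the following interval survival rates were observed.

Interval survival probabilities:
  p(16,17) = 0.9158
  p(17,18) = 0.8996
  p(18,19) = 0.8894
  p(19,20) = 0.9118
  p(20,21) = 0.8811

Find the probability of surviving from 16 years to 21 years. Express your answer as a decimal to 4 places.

0.5887

P(survive 16→21) = 0.9158 × 0.8996 × 0.8894 × 0.9118 × 0.8811.
= 0.588670.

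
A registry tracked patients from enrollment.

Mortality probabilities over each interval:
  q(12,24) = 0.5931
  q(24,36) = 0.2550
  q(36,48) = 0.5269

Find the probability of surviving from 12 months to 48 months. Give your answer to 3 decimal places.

0.143

The overall survival probability is (1 − 0.5931) × (1 − 0.2550) × (1 − 0.5269).
= 0.4069 × 0.7450 × 0.4731 = 0.143416.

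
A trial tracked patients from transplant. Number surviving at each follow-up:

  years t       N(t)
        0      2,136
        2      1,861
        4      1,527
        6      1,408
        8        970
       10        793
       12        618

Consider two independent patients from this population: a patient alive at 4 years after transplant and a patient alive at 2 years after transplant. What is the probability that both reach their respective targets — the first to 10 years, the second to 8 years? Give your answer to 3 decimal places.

0.271

p₁ = N(10)/N(4) = 793/1,527 = 0.519319; p₂ = N(8)/N(2) = 970/1,861 = 0.521225.
P(both) = p₁ × p₂ = 0.519319 × 0.521225 = 0.270682.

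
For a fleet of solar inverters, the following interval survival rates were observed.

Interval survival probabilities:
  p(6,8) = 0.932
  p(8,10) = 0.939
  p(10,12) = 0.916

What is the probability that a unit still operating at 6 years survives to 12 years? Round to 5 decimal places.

Chaining the interval survival probabilities: 0.932 × 0.939 × 0.916.
= 0.801636.

0.80164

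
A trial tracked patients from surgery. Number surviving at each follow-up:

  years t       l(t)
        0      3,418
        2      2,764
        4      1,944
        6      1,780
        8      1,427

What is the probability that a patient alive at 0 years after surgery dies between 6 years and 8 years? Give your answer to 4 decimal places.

This is the probability of reaching 6 but not 8, conditional on being alive at 0: (l(6) − l(8)) / l(0).
= (1,780 − 1,427) / 3,418 = 353 / 3,418 = 0.103277.

0.1033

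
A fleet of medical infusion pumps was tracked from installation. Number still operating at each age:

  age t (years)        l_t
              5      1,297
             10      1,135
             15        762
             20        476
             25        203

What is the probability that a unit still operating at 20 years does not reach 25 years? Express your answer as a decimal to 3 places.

P(fail before 25 | operational at 20) = 1 − l_25/l_20 = 1 − 203/476 = (273)/476 = 0.573529.

0.574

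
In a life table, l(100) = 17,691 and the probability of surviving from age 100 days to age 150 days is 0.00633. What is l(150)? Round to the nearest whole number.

l(150) = l(100) × p = 17,691 × 0.00633 = 112.

112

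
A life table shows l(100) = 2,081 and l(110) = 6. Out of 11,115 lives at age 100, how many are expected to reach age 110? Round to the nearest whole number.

The relevant probability is 6/2,081 = 0.002883.
Expected number = 11,115 × 0.002883 = 32.

32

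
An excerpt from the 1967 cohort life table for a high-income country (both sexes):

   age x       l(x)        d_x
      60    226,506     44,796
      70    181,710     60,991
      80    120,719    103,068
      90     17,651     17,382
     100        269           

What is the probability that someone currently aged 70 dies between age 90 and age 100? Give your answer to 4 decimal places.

0.0957

This is the probability of reaching 90 but not 100, conditional on being alive at 70: (l(90) − l(100)) / l(70).
= (17,651 − 269) / 181,710 = 17,382 / 181,710 = 0.095658.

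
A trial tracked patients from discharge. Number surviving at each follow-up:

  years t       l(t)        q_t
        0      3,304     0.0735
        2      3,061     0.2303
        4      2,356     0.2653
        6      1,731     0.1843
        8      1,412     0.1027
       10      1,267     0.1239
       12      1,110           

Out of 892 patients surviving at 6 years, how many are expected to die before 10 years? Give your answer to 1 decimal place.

The relevant probability is 1 − 1,267/1,731 = 0.268053.
Expected number = 892 × 0.268053 = 239.1.

239.1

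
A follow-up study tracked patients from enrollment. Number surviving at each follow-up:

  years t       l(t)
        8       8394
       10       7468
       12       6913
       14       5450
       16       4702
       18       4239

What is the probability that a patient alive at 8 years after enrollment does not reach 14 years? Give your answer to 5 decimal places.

P(die before 14 | alive at 8) = 1 − l(14)/l(8) = 1 − 5450/8394 = (2944)/8394 = 0.350727.

0.35073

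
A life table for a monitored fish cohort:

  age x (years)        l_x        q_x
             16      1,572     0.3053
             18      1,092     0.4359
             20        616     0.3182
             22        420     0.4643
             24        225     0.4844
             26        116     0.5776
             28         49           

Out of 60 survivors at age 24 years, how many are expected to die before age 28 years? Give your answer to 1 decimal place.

46.9

The relevant probability is 1 − 49/225 = 0.782222.
Expected number = 60 × 0.782222 = 46.9.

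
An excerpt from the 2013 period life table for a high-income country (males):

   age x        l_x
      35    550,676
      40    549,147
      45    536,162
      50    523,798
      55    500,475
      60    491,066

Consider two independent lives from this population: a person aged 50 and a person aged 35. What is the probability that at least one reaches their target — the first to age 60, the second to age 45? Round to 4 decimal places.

0.9984

p₁ = l_60/l_50 = 491,066/523,798 = 0.937510; p₂ = l_45/l_35 = 536,162/550,676 = 0.973643.
P(at least one) = 1 − (1−p₁)(1−p₂) = 1 − 0.062490 × 0.026357 = 0.998353.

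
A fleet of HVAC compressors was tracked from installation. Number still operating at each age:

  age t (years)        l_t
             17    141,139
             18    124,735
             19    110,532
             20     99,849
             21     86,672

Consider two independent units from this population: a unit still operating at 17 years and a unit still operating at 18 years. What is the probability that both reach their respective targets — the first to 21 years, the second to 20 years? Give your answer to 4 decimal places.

p₁ = l_21/l_17 = 86,672/141,139 = 0.614090; p₂ = l_20/l_18 = 99,849/124,735 = 0.800489.
P(both) = p₁ × p₂ = 0.614090 × 0.800489 = 0.491572.

0.4916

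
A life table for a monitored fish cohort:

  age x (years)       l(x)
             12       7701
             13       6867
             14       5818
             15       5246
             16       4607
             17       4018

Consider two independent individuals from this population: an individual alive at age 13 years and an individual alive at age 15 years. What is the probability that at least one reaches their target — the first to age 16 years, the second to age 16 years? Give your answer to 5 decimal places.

p₁ = l(16)/l(13) = 4607/6867 = 0.670890; p₂ = l(16)/l(15) = 4607/5246 = 0.878193.
P(at least one) = 1 − (1−p₁)(1−p₂) = 1 − 0.329110 × 0.121807 = 0.959912.

0.95991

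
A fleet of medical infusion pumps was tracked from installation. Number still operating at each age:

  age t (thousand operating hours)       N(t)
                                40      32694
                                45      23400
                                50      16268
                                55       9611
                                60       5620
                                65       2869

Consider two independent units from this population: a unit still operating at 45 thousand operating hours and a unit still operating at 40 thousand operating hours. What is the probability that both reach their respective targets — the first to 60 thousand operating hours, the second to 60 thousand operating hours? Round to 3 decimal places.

0.041

p₁ = N(60)/N(45) = 5620/23400 = 0.240171; p₂ = N(60)/N(40) = 5620/32694 = 0.171897.
P(both) = p₁ × p₂ = 0.240171 × 0.171897 = 0.041285.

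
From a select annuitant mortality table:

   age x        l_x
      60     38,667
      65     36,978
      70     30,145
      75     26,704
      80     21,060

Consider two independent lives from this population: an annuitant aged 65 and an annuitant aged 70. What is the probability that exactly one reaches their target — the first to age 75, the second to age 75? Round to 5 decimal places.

p₁ = l_75/l_65 = 26,704/36,978 = 0.722159; p₂ = l_75/l_70 = 26,704/30,145 = 0.885852.
P(exactly one) = p₁(1−p₂) + (1−p₁)p₂ = 0.082433 + 0.246126 = 0.328559.

0.32856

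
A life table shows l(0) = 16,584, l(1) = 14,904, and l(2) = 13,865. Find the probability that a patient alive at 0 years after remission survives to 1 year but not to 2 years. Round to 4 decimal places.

This is the probability of reaching 1 but not 2, conditional on being alive at 0: (l(1) − l(2)) / l(0).
= (14,904 − 13,865) / 16,584 = 1,039 / 16,584 = 0.062651.

0.0627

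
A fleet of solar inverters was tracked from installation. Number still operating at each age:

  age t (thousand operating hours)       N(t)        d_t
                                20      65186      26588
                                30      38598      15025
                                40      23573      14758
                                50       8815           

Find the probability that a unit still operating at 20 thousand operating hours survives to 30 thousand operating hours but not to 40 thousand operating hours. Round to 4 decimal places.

This is the probability of reaching 30 but not 40, conditional on being operational at 20: (N(30) − N(40)) / N(20).
= (38598 − 23573) / 65186 = 15025 / 65186 = 0.230494.

0.2305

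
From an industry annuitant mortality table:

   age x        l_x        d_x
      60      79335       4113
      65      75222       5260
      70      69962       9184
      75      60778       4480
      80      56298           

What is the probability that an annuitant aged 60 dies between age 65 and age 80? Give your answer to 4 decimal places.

This is the probability of reaching 65 but not 80, conditional on being alive at 60: (l_65 − l_80) / l_60.
= (75222 − 56298) / 79335 = 18924 / 79335 = 0.238533.

0.2385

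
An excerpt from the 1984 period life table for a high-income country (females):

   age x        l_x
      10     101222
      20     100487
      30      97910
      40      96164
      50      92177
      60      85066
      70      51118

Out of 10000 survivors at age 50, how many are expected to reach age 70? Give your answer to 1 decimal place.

The relevant probability is 51118/92177 = 0.554564.
Expected number = 10000 × 0.554564 = 5545.6.

5545.6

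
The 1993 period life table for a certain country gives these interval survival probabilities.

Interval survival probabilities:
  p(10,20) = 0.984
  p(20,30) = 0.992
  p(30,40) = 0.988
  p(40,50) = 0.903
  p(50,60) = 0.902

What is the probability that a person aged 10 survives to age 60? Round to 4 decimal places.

Chaining the interval survival probabilities: 0.984 × 0.992 × 0.988 × 0.903 × 0.902.
= 0.785521.

0.7855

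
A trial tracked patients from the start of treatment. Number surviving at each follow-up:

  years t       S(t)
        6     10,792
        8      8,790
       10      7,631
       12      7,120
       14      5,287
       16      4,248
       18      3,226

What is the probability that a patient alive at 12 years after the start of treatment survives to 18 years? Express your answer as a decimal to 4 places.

The conditional survival probability is S(18)/S(12) = 3,226/7,120 = 0.453090.

0.4531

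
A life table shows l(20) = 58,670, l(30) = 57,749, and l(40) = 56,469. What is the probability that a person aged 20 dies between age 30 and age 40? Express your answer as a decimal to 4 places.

0.0218

This is the probability of reaching 30 but not 40, conditional on being alive at 20: (l(30) − l(40)) / l(20).
= (57,749 − 56,469) / 58,670 = 1,280 / 58,670 = 0.021817.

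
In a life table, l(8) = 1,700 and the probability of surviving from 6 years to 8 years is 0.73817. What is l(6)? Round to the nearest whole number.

l(6) = l(8) / p = 1,700 / 0.73817 = 2303.

2303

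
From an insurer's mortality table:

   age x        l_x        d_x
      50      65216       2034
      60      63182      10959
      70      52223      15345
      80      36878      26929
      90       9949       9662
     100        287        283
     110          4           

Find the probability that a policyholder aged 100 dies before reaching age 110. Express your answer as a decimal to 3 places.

0.986

P(die before 110 | alive at 100) = 1 − l_110/l_100 = 1 − 4/287 = (283)/287 = 0.986063.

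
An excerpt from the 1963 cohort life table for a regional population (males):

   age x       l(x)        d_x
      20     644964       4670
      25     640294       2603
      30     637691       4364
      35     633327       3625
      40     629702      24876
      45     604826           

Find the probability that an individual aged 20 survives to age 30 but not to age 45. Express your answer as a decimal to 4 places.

This is the probability of reaching 30 but not 45, conditional on being alive at 20: (l(30) − l(45)) / l(20).
= (637691 − 604826) / 644964 = 32865 / 644964 = 0.050956.

0.0510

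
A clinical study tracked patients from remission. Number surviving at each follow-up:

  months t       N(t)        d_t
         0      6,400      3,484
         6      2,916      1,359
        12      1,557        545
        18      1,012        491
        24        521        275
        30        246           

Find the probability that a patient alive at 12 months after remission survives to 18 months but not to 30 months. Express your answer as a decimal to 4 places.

This is the probability of reaching 18 but not 30, conditional on being alive at 12: (N(18) − N(30)) / N(12).
= (1,012 − 246) / 1,557 = 766 / 1,557 = 0.491972.

0.4920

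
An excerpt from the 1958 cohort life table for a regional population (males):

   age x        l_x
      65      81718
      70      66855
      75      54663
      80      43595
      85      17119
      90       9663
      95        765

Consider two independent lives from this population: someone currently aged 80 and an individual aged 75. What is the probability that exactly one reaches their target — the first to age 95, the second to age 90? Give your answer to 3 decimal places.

0.188

p₁ = l_95/l_80 = 765/43595 = 0.017548; p₂ = l_90/l_75 = 9663/54663 = 0.176774.
P(exactly one) = p₁(1−p₂) + (1−p₁)p₂ = 0.014446 + 0.173672 = 0.188118.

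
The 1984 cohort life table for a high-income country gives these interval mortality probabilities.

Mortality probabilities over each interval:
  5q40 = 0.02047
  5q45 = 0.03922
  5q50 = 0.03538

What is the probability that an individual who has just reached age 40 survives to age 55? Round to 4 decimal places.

Survival from 40 to 55 is the product of surviving each interval: (1 − 0.02047) × (1 − 0.03922) × (1 − 0.03538).
= 0.97953 × 0.96078 × 0.96462 = 0.907816.

0.9078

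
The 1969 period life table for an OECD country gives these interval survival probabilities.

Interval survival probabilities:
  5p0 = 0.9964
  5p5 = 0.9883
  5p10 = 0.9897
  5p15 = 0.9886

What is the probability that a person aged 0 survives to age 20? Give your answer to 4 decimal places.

0.9635

Survival from 0 to 20 is the product of surviving each interval: 0.9964 × 0.9883 × 0.9897 × 0.9886.
= 0.963489.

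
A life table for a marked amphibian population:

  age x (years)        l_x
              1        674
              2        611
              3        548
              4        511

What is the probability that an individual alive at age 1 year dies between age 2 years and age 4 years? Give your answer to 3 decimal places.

0.148

This is the probability of reaching 2 but not 4, conditional on being alive at 1: (l_2 − l_4) / l_1.
= (611 − 511) / 674 = 100 / 674 = 0.148368.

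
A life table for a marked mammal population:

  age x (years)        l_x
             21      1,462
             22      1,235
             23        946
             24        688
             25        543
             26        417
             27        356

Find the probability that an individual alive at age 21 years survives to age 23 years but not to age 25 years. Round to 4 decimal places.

This is the probability of reaching 23 but not 25, conditional on being alive at 21: (l_23 − l_25) / l_21.
= (946 − 543) / 1,462 = 403 / 1,462 = 0.275650.

0.2756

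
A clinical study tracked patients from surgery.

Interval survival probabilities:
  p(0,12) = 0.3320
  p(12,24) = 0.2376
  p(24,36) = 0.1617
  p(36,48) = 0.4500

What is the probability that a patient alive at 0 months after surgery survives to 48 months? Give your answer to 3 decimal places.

0.006

The overall survival probability is 0.3320 × 0.2376 × 0.1617 × 0.4500.
= 0.005740.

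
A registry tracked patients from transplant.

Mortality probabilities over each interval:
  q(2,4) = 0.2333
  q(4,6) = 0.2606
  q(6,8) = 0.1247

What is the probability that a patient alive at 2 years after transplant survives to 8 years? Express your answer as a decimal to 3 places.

0.496

Survival from 2 to 8 is the product of surviving each interval: (1 − 0.2333) × (1 − 0.2606) × (1 − 0.1247).
= 0.7667 × 0.7394 × 0.8753 = 0.496206.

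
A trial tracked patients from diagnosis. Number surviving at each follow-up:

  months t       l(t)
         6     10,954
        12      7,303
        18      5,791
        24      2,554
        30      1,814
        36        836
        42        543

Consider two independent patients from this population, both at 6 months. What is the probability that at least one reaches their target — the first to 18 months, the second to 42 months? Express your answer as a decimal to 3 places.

0.552

p₁ = l(18)/l(6) = 5,791/10,954 = 0.528665; p₂ = l(42)/l(6) = 543/10,954 = 0.049571.
P(at least one) = 1 − (1−p₁)(1−p₂) = 1 − 0.471335 × 0.950429 = 0.552030.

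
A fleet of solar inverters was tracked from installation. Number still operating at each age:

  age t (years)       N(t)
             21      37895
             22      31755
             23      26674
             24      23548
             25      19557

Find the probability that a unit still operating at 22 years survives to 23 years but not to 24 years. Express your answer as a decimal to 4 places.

This is the probability of reaching 23 but not 24, conditional on being operational at 22: (N(23) − N(24)) / N(22).
= (26674 − 23548) / 31755 = 3126 / 31755 = 0.098441.

0.0984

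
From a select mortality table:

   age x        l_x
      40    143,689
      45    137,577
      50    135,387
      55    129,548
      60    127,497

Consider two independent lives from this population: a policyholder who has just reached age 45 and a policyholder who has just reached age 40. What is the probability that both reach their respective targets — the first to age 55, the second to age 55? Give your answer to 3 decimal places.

p₁ = l_55/l_45 = 129,548/137,577 = 0.941640; p₂ = l_55/l_40 = 129,548/143,689 = 0.901586.
P(both) = p₁ × p₂ = 0.941640 × 0.901586 = 0.848969.

0.849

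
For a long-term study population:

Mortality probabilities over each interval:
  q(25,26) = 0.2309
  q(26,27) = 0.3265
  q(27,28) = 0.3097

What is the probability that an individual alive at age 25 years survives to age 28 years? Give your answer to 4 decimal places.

0.3576

The overall survival probability is (1 − 0.2309) × (1 − 0.3265) × (1 − 0.3097).
= 0.7691 × 0.6735 × 0.6903 = 0.357568.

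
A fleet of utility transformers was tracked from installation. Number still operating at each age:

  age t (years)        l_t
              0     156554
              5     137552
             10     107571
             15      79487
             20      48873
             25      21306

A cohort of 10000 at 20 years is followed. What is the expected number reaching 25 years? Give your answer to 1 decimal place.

The relevant probability is 21306/48873 = 0.435946.
Expected number = 10000 × 0.435946 = 4359.5.

4359.5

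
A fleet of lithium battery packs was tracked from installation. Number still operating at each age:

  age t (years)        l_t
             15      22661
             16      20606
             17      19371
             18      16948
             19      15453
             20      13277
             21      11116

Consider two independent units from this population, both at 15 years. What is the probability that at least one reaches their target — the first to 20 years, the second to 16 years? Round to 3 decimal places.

p₁ = l_20/l_15 = 13277/22661 = 0.585896; p₂ = l_16/l_15 = 20606/22661 = 0.909316.
P(at least one) = 1 − (1−p₁)(1−p₂) = 1 − 0.414104 × 0.090684 = 0.962447.

0.962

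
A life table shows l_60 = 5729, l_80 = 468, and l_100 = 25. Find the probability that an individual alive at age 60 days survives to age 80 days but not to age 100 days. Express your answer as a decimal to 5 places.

This is the probability of reaching 80 but not 100, conditional on being alive at 60: (l_80 − l_100) / l_60.
= (468 − 25) / 5729 = 443 / 5729 = 0.077326.

0.07733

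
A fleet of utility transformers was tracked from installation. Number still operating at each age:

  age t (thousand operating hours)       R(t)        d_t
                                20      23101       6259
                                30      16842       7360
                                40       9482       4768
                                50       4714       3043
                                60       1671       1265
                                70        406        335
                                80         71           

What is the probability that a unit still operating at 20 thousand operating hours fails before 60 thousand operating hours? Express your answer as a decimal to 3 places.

P(fail before 60 | operational at 20) = 1 − R(60)/R(20) = 1 − 1671/23101 = (21430)/23101 = 0.927665.

0.928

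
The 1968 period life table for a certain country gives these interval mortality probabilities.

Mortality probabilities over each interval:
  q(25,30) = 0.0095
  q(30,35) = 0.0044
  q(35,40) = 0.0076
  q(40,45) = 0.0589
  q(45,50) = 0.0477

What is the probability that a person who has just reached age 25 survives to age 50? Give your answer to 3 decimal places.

The overall survival probability is (1 − 0.0095) × (1 − 0.0044) × (1 − 0.0076) × (1 − 0.0589) × (1 − 0.0477).
= 0.9905 × 0.9956 × 0.9924 × 0.9411 × 0.9523 = 0.877073.

0.877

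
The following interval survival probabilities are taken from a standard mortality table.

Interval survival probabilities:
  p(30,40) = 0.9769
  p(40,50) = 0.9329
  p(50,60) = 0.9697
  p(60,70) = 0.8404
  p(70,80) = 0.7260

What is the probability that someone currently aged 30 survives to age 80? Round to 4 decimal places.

The overall survival probability is 0.9769 × 0.9329 × 0.9697 × 0.8404 × 0.7260.
= 0.539194.

0.5392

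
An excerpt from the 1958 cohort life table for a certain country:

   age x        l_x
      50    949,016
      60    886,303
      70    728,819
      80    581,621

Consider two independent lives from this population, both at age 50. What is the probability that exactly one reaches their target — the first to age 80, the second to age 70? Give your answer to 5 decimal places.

p₁ = l_80/l_50 = 581,621/949,016 = 0.612867; p₂ = l_70/l_50 = 728,819/949,016 = 0.767973.
P(exactly one) = p₁(1−p₂) + (1−p₁)p₂ = 0.142202 + 0.297308 = 0.439509.

0.43951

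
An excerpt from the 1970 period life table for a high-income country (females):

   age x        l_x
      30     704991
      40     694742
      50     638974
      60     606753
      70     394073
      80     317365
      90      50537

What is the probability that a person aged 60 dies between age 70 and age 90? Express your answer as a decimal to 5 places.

We want 10|20q60 = (l_70 − l_90)/l_60.
This is the probability of reaching 70 but not 90, conditional on being alive at 60: (l_70 − l_90) / l_60.
= (394073 − 50537) / 606753 = 343536 / 606753 = 0.566188.

0.56619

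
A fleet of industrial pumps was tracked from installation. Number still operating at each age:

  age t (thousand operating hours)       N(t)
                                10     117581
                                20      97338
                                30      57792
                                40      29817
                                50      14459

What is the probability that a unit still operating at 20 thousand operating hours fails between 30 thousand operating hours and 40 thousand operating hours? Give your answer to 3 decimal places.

This is the probability of reaching 30 but not 40, conditional on being operational at 20: (N(30) − N(40)) / N(20).
= (57792 − 29817) / 97338 = 27975 / 97338 = 0.287401.

0.287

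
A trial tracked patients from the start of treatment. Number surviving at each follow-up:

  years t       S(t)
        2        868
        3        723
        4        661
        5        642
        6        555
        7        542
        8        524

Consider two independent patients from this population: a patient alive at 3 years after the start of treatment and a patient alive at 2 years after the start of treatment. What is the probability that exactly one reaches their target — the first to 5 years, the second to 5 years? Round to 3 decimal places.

p₁ = S(5)/S(3) = 642/723 = 0.887967; p₂ = S(5)/S(2) = 642/868 = 0.739631.
P(exactly one) = p₁(1−p₂) + (1−p₁)p₂ = 0.231199 + 0.082863 = 0.314062.

0.314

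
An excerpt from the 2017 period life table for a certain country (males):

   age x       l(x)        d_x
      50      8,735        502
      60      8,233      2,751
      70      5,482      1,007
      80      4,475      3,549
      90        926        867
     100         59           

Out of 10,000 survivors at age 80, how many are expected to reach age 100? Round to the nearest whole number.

132

The relevant probability is 59/4,475 = 0.013184.
Expected number = 10,000 × 0.013184 = 132.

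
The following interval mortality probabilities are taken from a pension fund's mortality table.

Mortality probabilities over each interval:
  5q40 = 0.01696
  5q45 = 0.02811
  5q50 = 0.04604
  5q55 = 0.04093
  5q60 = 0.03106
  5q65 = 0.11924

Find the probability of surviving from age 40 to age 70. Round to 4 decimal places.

0.7460

30p40 = (1 − 0.01696) × (1 − 0.02811) × (1 − 0.04604) × (1 − 0.04093) × (1 − 0.03106) × (1 − 0.11924).
= 0.98304 × 0.97189 × 0.95396 × 0.95907 × 0.96894 × 0.88076 = 0.745973.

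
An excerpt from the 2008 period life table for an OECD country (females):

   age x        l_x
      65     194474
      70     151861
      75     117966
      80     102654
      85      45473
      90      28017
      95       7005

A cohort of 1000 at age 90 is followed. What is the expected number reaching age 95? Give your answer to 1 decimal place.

250.0

The relevant probability is 7005/28017 = 0.250027.
Expected number = 1000 × 0.250027 = 250.0.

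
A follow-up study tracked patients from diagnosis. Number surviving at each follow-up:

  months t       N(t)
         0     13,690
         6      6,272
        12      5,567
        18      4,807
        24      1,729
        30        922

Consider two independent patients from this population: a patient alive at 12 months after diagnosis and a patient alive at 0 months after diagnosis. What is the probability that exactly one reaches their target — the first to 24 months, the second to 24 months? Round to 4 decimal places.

0.3584

p₁ = N(24)/N(12) = 1,729/5,567 = 0.310580; p₂ = N(24)/N(0) = 1,729/13,690 = 0.126297.
P(exactly one) = p₁(1−p₂) + (1−p₁)p₂ = 0.271355 + 0.087072 = 0.358426.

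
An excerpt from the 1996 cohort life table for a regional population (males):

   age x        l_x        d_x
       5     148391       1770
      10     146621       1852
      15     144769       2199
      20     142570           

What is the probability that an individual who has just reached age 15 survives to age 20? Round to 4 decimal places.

0.9848

We want 5p15 = l_20/l_15.
The conditional survival probability is l_20/l_15 = 142570/144769 = 0.984810.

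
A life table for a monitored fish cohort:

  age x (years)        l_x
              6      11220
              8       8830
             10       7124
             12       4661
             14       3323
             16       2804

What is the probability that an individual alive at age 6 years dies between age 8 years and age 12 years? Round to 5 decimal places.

0.37157

This is the probability of reaching 8 but not 12, conditional on being alive at 6: (l_8 − l_12) / l_6.
= (8830 − 4661) / 11220 = 4169 / 11220 = 0.371569.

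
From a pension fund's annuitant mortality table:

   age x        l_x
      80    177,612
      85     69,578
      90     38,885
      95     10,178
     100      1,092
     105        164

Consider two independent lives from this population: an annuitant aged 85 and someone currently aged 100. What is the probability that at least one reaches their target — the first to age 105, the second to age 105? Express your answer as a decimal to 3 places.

p₁ = l_105/l_85 = 164/69,578 = 0.002357; p₂ = l_105/l_100 = 164/1,092 = 0.150183.
P(at least one) = 1 − (1−p₁)(1−p₂) = 1 − 0.997643 × 0.849817 = 0.152186.

0.152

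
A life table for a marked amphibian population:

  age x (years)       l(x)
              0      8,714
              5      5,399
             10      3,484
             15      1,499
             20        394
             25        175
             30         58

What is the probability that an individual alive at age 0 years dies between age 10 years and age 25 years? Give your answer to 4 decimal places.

This is the probability of reaching 10 but not 25, conditional on being alive at 0: (l(10) − l(25)) / l(0).
= (3,484 − 175) / 8,714 = 3,309 / 8,714 = 0.379734.

0.3797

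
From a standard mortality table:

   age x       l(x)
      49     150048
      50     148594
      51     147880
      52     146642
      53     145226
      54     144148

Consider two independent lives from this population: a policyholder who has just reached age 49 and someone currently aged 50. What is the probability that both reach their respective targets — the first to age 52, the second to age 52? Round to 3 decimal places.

0.964

p₁ = l(52)/l(49) = 146642/150048 = 0.977301; p₂ = l(52)/l(50) = 146642/148594 = 0.986864.
P(both) = p₁ × p₂ = 0.977301 × 0.986864 = 0.964463.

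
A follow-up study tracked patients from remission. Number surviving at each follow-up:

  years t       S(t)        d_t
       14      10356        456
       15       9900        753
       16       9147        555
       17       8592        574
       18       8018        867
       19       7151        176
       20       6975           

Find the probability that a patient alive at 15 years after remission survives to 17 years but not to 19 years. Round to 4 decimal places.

This is the probability of reaching 17 but not 19, conditional on being alive at 15: (S(17) − S(19)) / S(15).
= (8592 − 7151) / 9900 = 1441 / 9900 = 0.145556.

0.1456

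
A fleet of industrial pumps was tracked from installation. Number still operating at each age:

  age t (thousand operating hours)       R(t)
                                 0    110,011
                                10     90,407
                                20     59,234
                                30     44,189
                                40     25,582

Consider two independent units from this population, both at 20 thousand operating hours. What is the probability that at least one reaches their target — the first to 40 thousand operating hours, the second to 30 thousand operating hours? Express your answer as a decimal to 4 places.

0.8557

p₁ = R(40)/R(20) = 25,582/59,234 = 0.431880; p₂ = R(30)/R(20) = 44,189/59,234 = 0.746007.
P(at least one) = 1 − (1−p₁)(1−p₂) = 1 − 0.568120 × 0.253993 = 0.855701.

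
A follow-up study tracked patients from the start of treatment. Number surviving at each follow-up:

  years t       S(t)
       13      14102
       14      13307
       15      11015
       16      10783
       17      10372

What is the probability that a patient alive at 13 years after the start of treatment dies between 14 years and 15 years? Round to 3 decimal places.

0.163

This is the probability of reaching 14 but not 15, conditional on being alive at 13: (S(14) − S(15)) / S(13).
= (13307 − 11015) / 14102 = 2292 / 14102 = 0.162530.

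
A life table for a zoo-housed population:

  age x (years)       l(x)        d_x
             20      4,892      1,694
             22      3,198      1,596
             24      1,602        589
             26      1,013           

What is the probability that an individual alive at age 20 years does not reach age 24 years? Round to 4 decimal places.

P(die before 24 | alive at 20) = 1 − l(24)/l(20) = 1 − 1,602/4,892 = (3,290)/4,892 = 0.672527.

0.6725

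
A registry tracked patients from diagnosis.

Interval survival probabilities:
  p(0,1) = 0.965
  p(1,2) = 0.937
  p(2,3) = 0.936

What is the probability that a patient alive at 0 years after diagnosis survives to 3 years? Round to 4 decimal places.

0.8463

Chaining the interval survival probabilities: 0.965 × 0.937 × 0.936.
= 0.846336.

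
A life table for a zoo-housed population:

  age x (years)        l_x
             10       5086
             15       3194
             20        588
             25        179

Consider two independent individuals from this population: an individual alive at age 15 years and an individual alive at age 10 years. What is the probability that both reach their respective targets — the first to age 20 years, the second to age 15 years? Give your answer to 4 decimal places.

0.1156

p₁ = l_20/l_15 = 588/3194 = 0.184095; p₂ = l_15/l_10 = 3194/5086 = 0.627998.
P(both) = p₁ × p₂ = 0.184095 × 0.627998 = 0.115611.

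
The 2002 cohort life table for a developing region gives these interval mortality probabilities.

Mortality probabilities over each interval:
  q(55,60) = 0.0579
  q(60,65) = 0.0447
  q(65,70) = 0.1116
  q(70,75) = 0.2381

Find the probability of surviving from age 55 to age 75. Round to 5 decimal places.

P(survive 55→75) = (1 − 0.0579) × (1 − 0.0447) × (1 − 0.1116) × (1 − 0.2381).
= 0.9421 × 0.9553 × 0.8884 × 0.7619 = 0.609177.

0.60918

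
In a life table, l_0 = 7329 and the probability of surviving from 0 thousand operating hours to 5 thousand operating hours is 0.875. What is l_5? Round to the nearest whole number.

6413

l_5 = l_0 × p = 7329 × 0.875 = 6413.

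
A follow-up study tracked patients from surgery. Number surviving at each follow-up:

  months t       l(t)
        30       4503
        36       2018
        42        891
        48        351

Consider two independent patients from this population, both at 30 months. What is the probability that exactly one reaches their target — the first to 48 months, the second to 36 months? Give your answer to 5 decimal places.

0.45623

p₁ = l(48)/l(30) = 351/4503 = 0.077948; p₂ = l(36)/l(30) = 2018/4503 = 0.448146.
P(exactly one) = p₁(1−p₂) + (1−p₁)p₂ = 0.043016 + 0.413214 = 0.456230.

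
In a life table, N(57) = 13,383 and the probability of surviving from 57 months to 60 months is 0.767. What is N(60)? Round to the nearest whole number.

10265

N(60) = N(57) × p = 13,383 × 0.767 = 10265.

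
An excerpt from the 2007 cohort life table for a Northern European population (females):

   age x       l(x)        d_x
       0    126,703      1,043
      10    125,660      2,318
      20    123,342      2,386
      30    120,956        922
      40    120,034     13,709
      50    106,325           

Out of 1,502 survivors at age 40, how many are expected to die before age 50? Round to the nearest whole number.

172

The relevant probability is 1 − 106,325/120,034 = 0.114209.
Expected number = 1,502 × 0.114209 = 172.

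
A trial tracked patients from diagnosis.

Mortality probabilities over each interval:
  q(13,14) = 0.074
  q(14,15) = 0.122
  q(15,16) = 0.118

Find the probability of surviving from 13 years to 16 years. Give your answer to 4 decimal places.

Chaining the interval survival probabilities: (1 − 0.074) × (1 − 0.122) × (1 − 0.118).
= 0.926 × 0.878 × 0.882 = 0.717091.

0.7171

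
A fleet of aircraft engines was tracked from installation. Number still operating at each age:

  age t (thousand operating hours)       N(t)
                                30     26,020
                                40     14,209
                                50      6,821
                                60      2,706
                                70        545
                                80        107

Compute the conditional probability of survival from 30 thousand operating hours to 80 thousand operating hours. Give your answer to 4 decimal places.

0.0041

The conditional survival probability is N(80)/N(30) = 107/26,020 = 0.004112.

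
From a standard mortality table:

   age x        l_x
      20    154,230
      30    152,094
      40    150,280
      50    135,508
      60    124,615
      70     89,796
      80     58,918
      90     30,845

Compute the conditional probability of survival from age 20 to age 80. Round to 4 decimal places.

We want 60p20 = l_80/l_20.
The conditional survival probability is l_80/l_20 = 58,918/154,230 = 0.382014.

0.3820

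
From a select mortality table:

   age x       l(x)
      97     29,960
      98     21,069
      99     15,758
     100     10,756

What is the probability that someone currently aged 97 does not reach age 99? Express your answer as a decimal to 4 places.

0.4740

P(die before 99 | alive at 97) = 1 − l(99)/l(97) = 1 − 15,758/29,960 = (14,202)/29,960 = 0.474032.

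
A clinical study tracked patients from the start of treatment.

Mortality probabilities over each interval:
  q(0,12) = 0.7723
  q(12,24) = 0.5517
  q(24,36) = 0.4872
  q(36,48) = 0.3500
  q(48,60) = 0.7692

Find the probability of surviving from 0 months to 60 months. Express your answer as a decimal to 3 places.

The overall survival probability is (1 − 0.7723) × (1 − 0.5517) × (1 − 0.4872) × (1 − 0.3500) × (1 − 0.7692).
= 0.2277 × 0.4483 × 0.5128 × 0.6500 × 0.2308 = 0.007853.

0.008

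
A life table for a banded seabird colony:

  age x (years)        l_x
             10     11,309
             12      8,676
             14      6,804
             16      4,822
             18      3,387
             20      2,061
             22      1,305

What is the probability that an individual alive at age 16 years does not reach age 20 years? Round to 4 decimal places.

P(die before 20 | alive at 16) = 1 − l_20/l_16 = 1 − 2,061/4,822 = (2,761)/4,822 = 0.572584.

0.5726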